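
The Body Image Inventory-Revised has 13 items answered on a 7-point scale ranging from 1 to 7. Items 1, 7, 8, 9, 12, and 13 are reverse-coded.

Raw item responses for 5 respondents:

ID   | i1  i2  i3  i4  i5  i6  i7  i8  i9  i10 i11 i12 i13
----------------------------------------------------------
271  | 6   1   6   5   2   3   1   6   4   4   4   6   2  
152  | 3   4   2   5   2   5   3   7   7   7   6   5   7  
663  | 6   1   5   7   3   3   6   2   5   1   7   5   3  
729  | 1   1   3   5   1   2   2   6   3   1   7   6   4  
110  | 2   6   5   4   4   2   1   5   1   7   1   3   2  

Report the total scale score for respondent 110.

Respondent 110 raw: 2, 6, 5, 4, 4, 2, 1, 5, 1, 7, 1, 3, 2.
Reverse-coded (reversed = (1+7) − raw = 8 − raw):
  item 1: 8 − 2 = 6
  item 2: 6
  item 3: 5
  item 4: 4
  item 5: 4
  item 6: 2
  item 7: 8 − 1 = 7
  item 8: 8 − 5 = 3
  item 9: 8 − 1 = 7
  item 10: 7
  item 11: 1
  item 12: 8 − 3 = 5
  item 13: 8 − 2 = 6
Sum = 6 + 6 + 5 + 4 + 4 + 2 + 7 + 3 + 7 + 7 + 1 + 5 + 6 = 63

63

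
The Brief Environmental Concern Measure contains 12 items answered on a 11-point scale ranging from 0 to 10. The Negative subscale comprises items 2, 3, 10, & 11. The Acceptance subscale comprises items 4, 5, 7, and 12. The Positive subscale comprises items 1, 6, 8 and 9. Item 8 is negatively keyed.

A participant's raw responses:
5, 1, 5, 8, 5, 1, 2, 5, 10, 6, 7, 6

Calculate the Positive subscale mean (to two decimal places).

Positive items: 1, 6, 8, 9.
Of these, item 8 is negatively keyed; reversed = (0+10) − raw = 10 − raw.
  item 1: 5
  item 6: 1
  item 8: 10 − 5 = 5
  item 9: 10
Sum = 5 + 1 + 5 + 10 = 21
Mean = 21 / 4 = 5.25

5.25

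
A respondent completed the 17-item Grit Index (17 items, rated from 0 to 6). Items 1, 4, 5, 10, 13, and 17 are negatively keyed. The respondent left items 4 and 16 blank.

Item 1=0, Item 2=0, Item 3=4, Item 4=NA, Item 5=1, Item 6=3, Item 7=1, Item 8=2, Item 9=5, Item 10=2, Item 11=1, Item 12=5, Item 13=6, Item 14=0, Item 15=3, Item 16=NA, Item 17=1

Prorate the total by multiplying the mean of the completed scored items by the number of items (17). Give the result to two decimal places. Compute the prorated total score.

49.87

Reverse-coded (reversed = (0+6) − raw = 6 − raw):
  item 1: 6 − 0 = 6
  item 5: 6 − 1 = 5
  item 10: 6 − 2 = 4
  item 13: 6 − 6 = 0
  item 17: 6 − 1 = 5
Completed scored items (15 of 17): 6, 0, 4, 5, 3, 1, 2, 5, 4, 1, 5, 0, 0, 3, 5; sum = 44.
Person mean = 44 / 15 ≈ 2.9333
Prorated total = (44 / 15) × 17 = 49.87 (to 2 dp)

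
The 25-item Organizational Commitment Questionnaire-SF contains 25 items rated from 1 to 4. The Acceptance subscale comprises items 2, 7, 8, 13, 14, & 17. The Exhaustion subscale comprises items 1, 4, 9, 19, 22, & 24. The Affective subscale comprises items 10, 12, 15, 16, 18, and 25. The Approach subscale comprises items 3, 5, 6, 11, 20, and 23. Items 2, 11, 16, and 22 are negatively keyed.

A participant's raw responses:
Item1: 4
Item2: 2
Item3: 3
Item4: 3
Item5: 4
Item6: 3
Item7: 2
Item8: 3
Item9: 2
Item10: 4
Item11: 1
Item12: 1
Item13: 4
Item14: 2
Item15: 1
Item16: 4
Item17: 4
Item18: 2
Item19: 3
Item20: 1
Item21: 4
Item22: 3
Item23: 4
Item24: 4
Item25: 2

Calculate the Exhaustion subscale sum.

Exhaustion items: 1, 4, 9, 19, 22, 24.
Of these, item 22 is negatively keyed; on a 1–4 scale, reversed = 5 − raw.
  item 1: 4
  item 4: 3
  item 9: 2
  item 19: 3
  item 22: 5 − 3 = 2
  item 24: 4
Sum = 4 + 3 + 2 + 3 + 2 + 4 = 18

18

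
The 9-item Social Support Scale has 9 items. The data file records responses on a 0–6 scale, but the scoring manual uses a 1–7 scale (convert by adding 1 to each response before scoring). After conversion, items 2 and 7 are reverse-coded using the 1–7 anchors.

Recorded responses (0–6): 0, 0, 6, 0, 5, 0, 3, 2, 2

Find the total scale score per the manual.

33

Convert to 1–7: 1, 1, 7, 1, 6, 1, 4, 3, 3
Reverse-coded (reverse-coded value = 8 − response):
  item 2: 8 − 1 = 7
  item 7: 8 − 4 = 4
Scored: 1, 7, 7, 1, 6, 1, 4, 3, 3
Total = 33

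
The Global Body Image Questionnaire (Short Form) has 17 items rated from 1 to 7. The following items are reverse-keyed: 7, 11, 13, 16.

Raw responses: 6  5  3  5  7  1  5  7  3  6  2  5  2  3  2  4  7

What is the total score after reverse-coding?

79

Reversing items 7, 11, 13, and 16 with 8 − raw:
Total = 6 + 5 + 3 + 5 + 7 + 1 + (8−5) + 7 + 3 + 6 + (8−2) + 5 + (8−2) + 3 + 2 + (8−4) + 7
      = 6 + 5 + 3 + 5 + 7 + 1 + 3 + 7 + 3 + 6 + 6 + 5 + 6 + 3 + 2 + 4 + 7 = 79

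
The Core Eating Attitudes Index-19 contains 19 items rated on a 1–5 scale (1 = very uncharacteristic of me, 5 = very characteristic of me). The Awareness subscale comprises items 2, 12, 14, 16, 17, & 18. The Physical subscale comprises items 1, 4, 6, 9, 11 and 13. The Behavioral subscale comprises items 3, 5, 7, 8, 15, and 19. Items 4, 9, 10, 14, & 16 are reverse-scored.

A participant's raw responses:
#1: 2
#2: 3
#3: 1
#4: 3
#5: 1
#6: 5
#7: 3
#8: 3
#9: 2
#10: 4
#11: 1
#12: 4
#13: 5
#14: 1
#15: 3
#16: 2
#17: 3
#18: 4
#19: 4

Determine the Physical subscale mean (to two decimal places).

3.33

Physical items: 1, 4, 6, 9, 11, 13.
Of these, items 4 & 9 are reverse-scored; on a 1–5 scale, reversed = 6 − raw.
  item 1: 2
  item 4: 6 − 3 = 3
  item 6: 5
  item 9: 6 − 2 = 4
  item 11: 1
  item 13: 5
Sum = 2 + 3 + 5 + 4 + 1 + 5 = 20
Mean = 20 / 6 = 3.33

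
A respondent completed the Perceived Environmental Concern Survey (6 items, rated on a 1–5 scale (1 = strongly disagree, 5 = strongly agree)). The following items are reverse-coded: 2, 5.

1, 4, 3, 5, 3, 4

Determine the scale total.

Reverse-coded items use 6 − raw:
  item 2: 6 − 4 = 2
  item 5: 6 − 3 = 3
After reverse-coding: 1, 2, 3, 5, 3, 4
Total = 1 + 2 + 3 + 5 + 3 + 4 = 18

18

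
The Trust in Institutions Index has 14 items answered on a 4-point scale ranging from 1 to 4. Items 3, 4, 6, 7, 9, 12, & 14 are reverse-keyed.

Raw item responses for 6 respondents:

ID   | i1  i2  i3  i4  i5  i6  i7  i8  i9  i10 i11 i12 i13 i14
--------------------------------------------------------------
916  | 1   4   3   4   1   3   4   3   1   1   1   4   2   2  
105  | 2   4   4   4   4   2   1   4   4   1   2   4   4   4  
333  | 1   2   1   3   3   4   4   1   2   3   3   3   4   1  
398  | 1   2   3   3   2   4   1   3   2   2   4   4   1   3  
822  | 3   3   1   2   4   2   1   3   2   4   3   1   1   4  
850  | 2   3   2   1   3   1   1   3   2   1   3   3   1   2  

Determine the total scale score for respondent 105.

Respondent 105 raw: 2, 4, 4, 4, 4, 2, 1, 4, 4, 1, 2, 4, 4, 4.
Reverse-coded (on a 1–4 scale, reversed = 5 − raw):
  item 1: 2
  item 2: 4
  item 3: 5 − 4 = 1
  item 4: 5 − 4 = 1
  item 5: 4
  item 6: 5 − 2 = 3
  item 7: 5 − 1 = 4
  item 8: 4
  item 9: 5 − 4 = 1
  item 10: 1
  item 11: 2
  item 12: 5 − 4 = 1
  item 13: 4
  item 14: 5 − 4 = 1
Sum = 2 + 4 + 1 + 1 + 4 + 3 + 4 + 4 + 1 + 1 + 2 + 1 + 4 + 1 = 33

33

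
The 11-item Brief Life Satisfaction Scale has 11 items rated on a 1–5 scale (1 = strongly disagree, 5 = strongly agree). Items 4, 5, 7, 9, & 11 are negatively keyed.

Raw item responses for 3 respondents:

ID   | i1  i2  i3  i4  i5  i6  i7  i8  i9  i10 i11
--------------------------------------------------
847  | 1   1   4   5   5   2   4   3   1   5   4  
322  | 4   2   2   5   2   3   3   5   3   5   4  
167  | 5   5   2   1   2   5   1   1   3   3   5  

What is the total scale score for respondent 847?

Respondent 847 raw: 1, 1, 4, 5, 5, 2, 4, 3, 1, 5, 4.
Reverse-coded (reverse-coded value = 6 − response):
  item 1: 1
  item 2: 1
  item 3: 4
  item 4: 6 − 5 = 1
  item 5: 6 − 5 = 1
  item 6: 2
  item 7: 6 − 4 = 2
  item 8: 3
  item 9: 6 − 1 = 5
  item 10: 5
  item 11: 6 − 4 = 2
Sum = 1 + 1 + 4 + 1 + 1 + 2 + 2 + 3 + 5 + 5 + 2 = 27

27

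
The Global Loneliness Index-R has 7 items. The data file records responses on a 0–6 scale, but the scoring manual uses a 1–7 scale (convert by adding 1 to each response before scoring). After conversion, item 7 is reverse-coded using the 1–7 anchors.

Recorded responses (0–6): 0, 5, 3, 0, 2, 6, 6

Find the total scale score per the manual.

23

Convert to 1–7: 1, 6, 4, 1, 3, 7, 7
Reverse-coded (on a 1–7 scale, reversed = 8 − raw):
  item 7: 8 − 7 = 1
Scored: 1, 6, 4, 1, 3, 7, 1
Total = 23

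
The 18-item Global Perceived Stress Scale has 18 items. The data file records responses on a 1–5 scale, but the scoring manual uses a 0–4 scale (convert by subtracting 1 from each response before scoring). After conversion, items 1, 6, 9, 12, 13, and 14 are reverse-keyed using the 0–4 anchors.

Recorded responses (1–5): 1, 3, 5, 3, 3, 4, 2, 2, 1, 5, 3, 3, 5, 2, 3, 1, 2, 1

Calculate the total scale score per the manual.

35

Convert to 0–4: 0, 2, 4, 2, 2, 3, 1, 1, 0, 4, 2, 2, 4, 1, 2, 0, 1, 0
Reverse-coded (reverse-coded value = 4 − response):
  item 1: 4 − 0 = 4
  item 6: 4 − 3 = 1
  item 9: 4 − 0 = 4
  item 12: 4 − 2 = 2
  item 13: 4 − 4 = 0
  item 14: 4 − 1 = 3
Scored: 4, 2, 4, 2, 2, 1, 1, 1, 4, 4, 2, 2, 0, 3, 2, 0, 1, 0
Total = 35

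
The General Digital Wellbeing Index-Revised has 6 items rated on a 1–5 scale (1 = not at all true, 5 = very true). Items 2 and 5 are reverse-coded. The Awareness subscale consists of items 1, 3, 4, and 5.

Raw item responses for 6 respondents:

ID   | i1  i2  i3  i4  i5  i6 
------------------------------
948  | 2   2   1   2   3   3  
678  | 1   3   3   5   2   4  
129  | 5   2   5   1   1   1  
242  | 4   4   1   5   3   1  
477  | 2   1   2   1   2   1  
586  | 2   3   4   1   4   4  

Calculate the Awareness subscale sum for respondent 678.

13

Respondent 678 raw: 1, 3, 3, 5, 2, 4.
Awareness items: 1, 3, 4, 5.
Reverse-coded (reversed = (1+5) − raw = 6 − raw):
  item 1: 1
  item 3: 3
  item 4: 5
  item 5: 6 − 2 = 4
Sum = 1 + 3 + 5 + 4 = 13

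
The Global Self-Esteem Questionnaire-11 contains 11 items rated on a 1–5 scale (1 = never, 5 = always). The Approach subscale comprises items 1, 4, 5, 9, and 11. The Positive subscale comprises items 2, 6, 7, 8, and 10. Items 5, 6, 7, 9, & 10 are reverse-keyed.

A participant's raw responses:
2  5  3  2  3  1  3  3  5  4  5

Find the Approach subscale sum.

Approach items: 1, 4, 5, 9, 11.
Of these, items 5 and 9 are reverse-keyed; on a 1–5 scale, reversed = 6 − raw.
  item 1: 2
  item 4: 2
  item 5: 6 − 3 = 3
  item 9: 6 − 5 = 1
  item 11: 5
Sum = 2 + 2 + 3 + 1 + 5 = 13

13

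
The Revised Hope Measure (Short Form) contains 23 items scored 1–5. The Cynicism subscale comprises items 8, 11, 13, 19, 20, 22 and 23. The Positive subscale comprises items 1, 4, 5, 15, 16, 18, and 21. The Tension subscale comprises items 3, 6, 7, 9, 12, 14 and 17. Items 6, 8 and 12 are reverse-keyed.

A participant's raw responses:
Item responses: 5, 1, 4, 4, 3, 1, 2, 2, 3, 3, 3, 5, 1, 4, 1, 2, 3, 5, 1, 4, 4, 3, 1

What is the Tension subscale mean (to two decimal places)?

Tension items: 3, 6, 7, 9, 12, 14, 17.
Of these, items 6 and 12 are reverse-keyed; on a 1–5 scale, reversed = 6 − raw.
  item 3: 4
  item 6: 6 − 1 = 5
  item 7: 2
  item 9: 3
  item 12: 6 − 5 = 1
  item 14: 4
  item 17: 3
Sum = 4 + 5 + 2 + 3 + 1 + 4 + 3 = 22
Mean = 22 / 7 = 3.14

3.14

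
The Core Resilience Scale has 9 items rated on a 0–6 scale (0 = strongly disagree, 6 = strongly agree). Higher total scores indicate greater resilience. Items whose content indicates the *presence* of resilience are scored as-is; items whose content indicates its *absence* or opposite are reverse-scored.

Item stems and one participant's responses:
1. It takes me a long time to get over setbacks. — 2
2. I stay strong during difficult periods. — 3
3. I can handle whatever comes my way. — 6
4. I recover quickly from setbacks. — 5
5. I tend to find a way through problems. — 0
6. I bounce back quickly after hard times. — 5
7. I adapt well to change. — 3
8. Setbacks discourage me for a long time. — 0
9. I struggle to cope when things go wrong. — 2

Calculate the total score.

36

Items 1, 8, 9 describe the absence/opposite of resilience → reverse-score.
reverse-coded value = 6 − response.
  item 1: 6 − 2 = 4
  item 2: 3
  item 3: 6
  item 4: 5
  item 5: 0
  item 6: 5
  item 7: 3
  item 8: 6 − 0 = 6
  item 9: 6 − 2 = 4
Total = 4 + 3 + 6 + 5 + 0 + 5 + 3 + 6 + 4 = 36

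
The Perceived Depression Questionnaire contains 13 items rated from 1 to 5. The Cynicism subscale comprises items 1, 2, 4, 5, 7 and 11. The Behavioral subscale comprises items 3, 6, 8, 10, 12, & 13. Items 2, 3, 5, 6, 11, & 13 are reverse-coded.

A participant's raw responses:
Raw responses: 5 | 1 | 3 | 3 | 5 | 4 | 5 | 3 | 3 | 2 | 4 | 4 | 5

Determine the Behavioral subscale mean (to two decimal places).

2.50

Behavioral items: 3, 6, 8, 10, 12, 13.
Of these, items 3, 6 and 13 are reverse-coded; reverse-coded value = 6 − response.
  item 3: 6 − 3 = 3
  item 6: 6 − 4 = 2
  item 8: 3
  item 10: 2
  item 12: 4
  item 13: 6 − 5 = 1
Sum = 3 + 2 + 3 + 2 + 4 + 1 = 15
Mean = 15 / 6 = 2.50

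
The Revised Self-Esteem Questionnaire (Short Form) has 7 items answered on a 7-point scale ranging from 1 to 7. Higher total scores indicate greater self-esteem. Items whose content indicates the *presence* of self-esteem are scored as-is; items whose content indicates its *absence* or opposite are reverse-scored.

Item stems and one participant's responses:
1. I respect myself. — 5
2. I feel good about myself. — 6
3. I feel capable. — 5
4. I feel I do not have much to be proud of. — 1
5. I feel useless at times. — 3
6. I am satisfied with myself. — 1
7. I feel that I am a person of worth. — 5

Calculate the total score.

34

Items 4, 5 describe the absence/opposite of self-esteem → reverse-score.
on a 1–7 scale, reversed = 8 − raw.
  item 1: 5
  item 2: 6
  item 3: 5
  item 4: 8 − 1 = 7
  item 5: 8 − 3 = 5
  item 6: 1
  item 7: 5
Total = 5 + 6 + 5 + 7 + 5 + 1 + 5 = 34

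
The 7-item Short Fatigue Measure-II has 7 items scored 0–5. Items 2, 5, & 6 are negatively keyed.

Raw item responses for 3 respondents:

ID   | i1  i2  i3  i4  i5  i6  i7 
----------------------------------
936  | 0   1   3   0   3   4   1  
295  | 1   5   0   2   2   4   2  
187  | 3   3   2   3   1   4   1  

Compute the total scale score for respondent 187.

16

Respondent 187 raw: 3, 3, 2, 3, 1, 4, 1.
Reverse-coded (reverse-coded value = 5 − response):
  item 1: 3
  item 2: 5 − 3 = 2
  item 3: 2
  item 4: 3
  item 5: 5 − 1 = 4
  item 6: 5 − 4 = 1
  item 7: 1
Sum = 3 + 2 + 2 + 3 + 4 + 1 + 1 = 16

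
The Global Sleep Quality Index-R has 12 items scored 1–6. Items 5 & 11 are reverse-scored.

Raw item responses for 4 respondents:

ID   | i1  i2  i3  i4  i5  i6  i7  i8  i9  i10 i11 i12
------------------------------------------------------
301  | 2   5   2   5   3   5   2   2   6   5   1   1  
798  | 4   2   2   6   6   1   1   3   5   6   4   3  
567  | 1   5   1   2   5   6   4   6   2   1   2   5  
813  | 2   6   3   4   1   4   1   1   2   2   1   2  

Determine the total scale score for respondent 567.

Respondent 567 raw: 1, 5, 1, 2, 5, 6, 4, 6, 2, 1, 2, 5.
Reverse-coded (on a 1–6 scale, reversed = 7 − raw):
  item 1: 1
  item 2: 5
  item 3: 1
  item 4: 2
  item 5: 7 − 5 = 2
  item 6: 6
  item 7: 4
  item 8: 6
  item 9: 2
  item 10: 1
  item 11: 7 − 2 = 5
  item 12: 5
Sum = 1 + 5 + 1 + 2 + 2 + 6 + 4 + 6 + 2 + 1 + 5 + 5 = 40

40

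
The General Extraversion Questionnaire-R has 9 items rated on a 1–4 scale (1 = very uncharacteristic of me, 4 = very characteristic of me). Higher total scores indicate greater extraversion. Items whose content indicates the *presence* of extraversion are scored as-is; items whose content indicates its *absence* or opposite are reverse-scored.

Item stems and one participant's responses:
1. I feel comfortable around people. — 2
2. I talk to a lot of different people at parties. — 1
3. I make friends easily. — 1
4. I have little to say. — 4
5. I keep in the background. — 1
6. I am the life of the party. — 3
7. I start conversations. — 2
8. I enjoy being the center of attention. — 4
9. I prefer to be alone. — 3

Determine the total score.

Items 4, 5, 9 describe the absence/opposite of extraversion → reverse-score.
reverse-coded value = 5 − response.
  item 1: 2
  item 2: 1
  item 3: 1
  item 4: 5 − 4 = 1
  item 5: 5 − 1 = 4
  item 6: 3
  item 7: 2
  item 8: 4
  item 9: 5 − 3 = 2
Total = 2 + 1 + 1 + 1 + 4 + 3 + 2 + 4 + 2 = 20

20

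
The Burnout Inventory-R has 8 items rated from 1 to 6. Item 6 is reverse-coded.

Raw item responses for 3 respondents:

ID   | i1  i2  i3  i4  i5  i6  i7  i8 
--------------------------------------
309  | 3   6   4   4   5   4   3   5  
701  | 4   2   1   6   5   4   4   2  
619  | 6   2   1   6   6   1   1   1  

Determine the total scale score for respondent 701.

Respondent 701 raw: 4, 2, 1, 6, 5, 4, 4, 2.
Reverse-coded (reverse-coded value = 7 − response):
  item 1: 4
  item 2: 2
  item 3: 1
  item 4: 6
  item 5: 5
  item 6: 7 − 4 = 3
  item 7: 4
  item 8: 2
Sum = 4 + 2 + 1 + 6 + 5 + 3 + 4 + 2 = 27

27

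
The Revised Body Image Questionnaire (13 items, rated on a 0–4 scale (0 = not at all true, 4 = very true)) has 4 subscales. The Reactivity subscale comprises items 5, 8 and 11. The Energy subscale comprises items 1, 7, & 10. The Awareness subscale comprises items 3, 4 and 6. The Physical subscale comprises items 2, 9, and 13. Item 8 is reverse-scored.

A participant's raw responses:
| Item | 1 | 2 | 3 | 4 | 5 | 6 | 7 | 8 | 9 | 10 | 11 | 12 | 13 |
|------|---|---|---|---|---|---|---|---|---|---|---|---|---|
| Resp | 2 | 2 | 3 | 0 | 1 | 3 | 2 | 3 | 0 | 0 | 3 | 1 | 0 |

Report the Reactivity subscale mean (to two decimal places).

1.67

Reactivity items: 5, 8, 11.
Of these, item 8 is reverse-scored; reverse-coded value = 4 − response.
  item 5: 1
  item 8: 4 − 3 = 1
  item 11: 3
Sum = 1 + 1 + 3 = 5
Mean = 5 / 3 = 1.67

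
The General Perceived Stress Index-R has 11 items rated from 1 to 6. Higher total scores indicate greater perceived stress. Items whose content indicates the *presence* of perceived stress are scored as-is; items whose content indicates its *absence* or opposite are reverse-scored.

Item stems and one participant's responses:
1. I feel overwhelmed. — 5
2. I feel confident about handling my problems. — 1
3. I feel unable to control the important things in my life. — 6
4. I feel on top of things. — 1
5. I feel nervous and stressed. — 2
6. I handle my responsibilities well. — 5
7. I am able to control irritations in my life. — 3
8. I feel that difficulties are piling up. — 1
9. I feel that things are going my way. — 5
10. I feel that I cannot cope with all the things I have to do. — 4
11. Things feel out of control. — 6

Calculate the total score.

Items 2, 4, 6, 7, 9 describe the absence/opposite of perceived stress → reverse-score.
reverse-coded value = 7 − response.
  item 1: 5
  item 2: 7 − 1 = 6
  item 3: 6
  item 4: 7 − 1 = 6
  item 5: 2
  item 6: 7 − 5 = 2
  item 7: 7 − 3 = 4
  item 8: 1
  item 9: 7 − 5 = 2
  item 10: 4
  item 11: 6
Total = 5 + 6 + 6 + 6 + 2 + 2 + 4 + 1 + 2 + 4 + 6 = 44

44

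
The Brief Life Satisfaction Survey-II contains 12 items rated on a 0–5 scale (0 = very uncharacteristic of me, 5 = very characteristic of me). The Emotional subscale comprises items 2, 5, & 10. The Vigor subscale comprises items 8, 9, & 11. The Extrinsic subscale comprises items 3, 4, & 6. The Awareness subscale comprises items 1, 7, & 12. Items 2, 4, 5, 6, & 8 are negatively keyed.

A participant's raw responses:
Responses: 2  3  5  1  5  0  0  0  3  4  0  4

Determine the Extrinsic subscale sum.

Extrinsic items: 3, 4, 6.
Of these, items 4 & 6 are negatively keyed; reversed = (0+5) − raw = 5 − raw.
  item 3: 5
  item 4: 5 − 1 = 4
  item 6: 5 − 0 = 5
Sum = 5 + 4 + 5 = 14

14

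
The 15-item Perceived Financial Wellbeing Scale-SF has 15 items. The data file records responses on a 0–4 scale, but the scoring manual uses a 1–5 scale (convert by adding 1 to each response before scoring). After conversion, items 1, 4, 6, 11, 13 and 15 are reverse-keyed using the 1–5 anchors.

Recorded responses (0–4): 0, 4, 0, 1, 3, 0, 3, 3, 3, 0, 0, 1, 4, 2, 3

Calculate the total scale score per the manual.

Convert to 1–5: 1, 5, 1, 2, 4, 1, 4, 4, 4, 1, 1, 2, 5, 3, 4
Reverse-coded (reversed = (1+5) − raw = 6 − raw):
  item 1: 6 − 1 = 5
  item 4: 6 − 2 = 4
  item 6: 6 − 1 = 5
  item 11: 6 − 1 = 5
  item 13: 6 − 5 = 1
  item 15: 6 − 4 = 2
Scored: 5, 5, 1, 4, 4, 5, 4, 4, 4, 1, 5, 2, 1, 3, 2
Total = 50

50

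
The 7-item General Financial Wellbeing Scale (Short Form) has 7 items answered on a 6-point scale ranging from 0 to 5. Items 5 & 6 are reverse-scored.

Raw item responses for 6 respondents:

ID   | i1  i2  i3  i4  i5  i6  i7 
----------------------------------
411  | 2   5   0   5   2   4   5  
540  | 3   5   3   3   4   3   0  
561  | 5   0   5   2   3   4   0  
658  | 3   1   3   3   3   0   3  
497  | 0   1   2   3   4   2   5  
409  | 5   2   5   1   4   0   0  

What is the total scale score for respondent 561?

15

Respondent 561 raw: 5, 0, 5, 2, 3, 4, 0.
Reverse-coded (reversed = (0+5) − raw = 5 − raw):
  item 1: 5
  item 2: 0
  item 3: 5
  item 4: 2
  item 5: 5 − 3 = 2
  item 6: 5 − 4 = 1
  item 7: 0
Sum = 5 + 0 + 5 + 2 + 2 + 1 + 0 = 15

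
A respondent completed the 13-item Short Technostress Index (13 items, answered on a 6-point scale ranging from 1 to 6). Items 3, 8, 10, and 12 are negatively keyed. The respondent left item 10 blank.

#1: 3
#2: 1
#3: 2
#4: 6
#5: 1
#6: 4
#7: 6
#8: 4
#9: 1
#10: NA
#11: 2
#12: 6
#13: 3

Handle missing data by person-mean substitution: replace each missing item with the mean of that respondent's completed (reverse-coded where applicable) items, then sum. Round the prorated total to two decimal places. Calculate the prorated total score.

Reverse-coded (reverse-coded value = 7 − response):
  item 3: 7 − 2 = 5
  item 8: 7 − 4 = 3
  item 12: 7 − 6 = 1
Completed scored items (12 of 13): 3, 1, 5, 6, 1, 4, 6, 3, 1, 2, 1, 3; sum = 36.
Person mean = 36 / 12 ≈ 3.0000
Prorated total = (36 / 12) × 13 = 39.00 (to 2 dp)

39.00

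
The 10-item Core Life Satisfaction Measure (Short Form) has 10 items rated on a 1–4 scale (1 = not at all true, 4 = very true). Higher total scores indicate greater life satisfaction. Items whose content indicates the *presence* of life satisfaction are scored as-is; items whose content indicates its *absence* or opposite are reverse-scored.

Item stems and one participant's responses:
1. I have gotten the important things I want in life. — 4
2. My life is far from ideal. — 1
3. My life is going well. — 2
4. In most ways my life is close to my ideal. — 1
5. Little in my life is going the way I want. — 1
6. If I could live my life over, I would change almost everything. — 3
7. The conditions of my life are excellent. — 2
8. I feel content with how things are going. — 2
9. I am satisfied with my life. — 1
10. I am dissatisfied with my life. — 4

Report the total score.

23

Items 2, 5, 6, 10 describe the absence/opposite of life satisfaction → reverse-score.
on a 1–4 scale, reversed = 5 − raw.
  item 1: 4
  item 2: 5 − 1 = 4
  item 3: 2
  item 4: 1
  item 5: 5 − 1 = 4
  item 6: 5 − 3 = 2
  item 7: 2
  item 8: 2
  item 9: 1
  item 10: 5 − 4 = 1
Total = 4 + 4 + 2 + 1 + 4 + 2 + 2 + 2 + 1 + 1 = 23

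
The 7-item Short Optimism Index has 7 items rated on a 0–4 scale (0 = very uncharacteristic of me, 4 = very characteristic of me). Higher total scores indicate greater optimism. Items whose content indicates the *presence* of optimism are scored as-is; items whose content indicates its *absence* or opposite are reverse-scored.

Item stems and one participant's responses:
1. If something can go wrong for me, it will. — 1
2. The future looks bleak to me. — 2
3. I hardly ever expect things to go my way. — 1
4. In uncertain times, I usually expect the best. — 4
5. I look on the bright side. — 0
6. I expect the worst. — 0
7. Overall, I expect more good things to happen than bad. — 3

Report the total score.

Items 1, 2, 3, 6 describe the absence/opposite of optimism → reverse-score.
on a 0–4 scale, reversed = 4 − raw.
  item 1: 4 − 1 = 3
  item 2: 4 − 2 = 2
  item 3: 4 − 1 = 3
  item 4: 4
  item 5: 0
  item 6: 4 − 0 = 4
  item 7: 3
Total = 3 + 2 + 3 + 4 + 0 + 4 + 3 = 19

19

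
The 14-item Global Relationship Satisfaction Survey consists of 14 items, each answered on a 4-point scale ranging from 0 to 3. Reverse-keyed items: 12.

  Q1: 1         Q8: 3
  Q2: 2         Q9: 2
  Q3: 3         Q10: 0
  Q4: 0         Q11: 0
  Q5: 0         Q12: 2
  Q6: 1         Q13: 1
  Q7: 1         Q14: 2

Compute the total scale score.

Reversing item 12 with 3 − raw:
Total = 1 + 2 + 3 + 0 + 0 + 1 + 1 + 3 + 2 + 0 + 0 + (3−2) + 1 + 2
      = 1 + 2 + 3 + 0 + 0 + 1 + 1 + 3 + 2 + 0 + 0 + 1 + 1 + 2 = 17

17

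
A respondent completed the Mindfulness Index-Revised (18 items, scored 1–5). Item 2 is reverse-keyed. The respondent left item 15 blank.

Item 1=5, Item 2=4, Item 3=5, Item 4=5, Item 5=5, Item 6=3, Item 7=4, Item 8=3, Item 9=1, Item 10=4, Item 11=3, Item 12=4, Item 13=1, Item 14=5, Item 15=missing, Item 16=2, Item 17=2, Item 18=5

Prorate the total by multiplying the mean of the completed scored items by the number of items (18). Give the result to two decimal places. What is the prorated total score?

Reverse-coded (reversed = (1+5) − raw = 6 − raw):
  item 2: 6 − 4 = 2
Completed scored items (17 of 18): 5, 2, 5, 5, 5, 3, 4, 3, 1, 4, 3, 4, 1, 5, 2, 2, 5; sum = 59.
Person mean = 59 / 17 ≈ 3.4706
Prorated total = (59 / 17) × 18 = 62.47 (to 2 dp)

62.47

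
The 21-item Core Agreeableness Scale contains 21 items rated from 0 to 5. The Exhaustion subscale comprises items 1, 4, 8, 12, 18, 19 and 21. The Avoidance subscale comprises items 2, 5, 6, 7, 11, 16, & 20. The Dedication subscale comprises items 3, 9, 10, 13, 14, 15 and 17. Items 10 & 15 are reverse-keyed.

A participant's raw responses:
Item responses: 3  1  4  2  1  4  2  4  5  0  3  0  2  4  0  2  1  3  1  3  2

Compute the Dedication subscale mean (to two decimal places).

Dedication items: 3, 9, 10, 13, 14, 15, 17.
Of these, items 10 & 15 are reverse-keyed; on a 0–5 scale, reversed = 5 − raw.
  item 3: 4
  item 9: 5
  item 10: 5 − 0 = 5
  item 13: 2
  item 14: 4
  item 15: 5 − 0 = 5
  item 17: 1
Sum = 4 + 5 + 5 + 2 + 4 + 5 + 1 = 26
Mean = 26 / 7 = 3.71

3.71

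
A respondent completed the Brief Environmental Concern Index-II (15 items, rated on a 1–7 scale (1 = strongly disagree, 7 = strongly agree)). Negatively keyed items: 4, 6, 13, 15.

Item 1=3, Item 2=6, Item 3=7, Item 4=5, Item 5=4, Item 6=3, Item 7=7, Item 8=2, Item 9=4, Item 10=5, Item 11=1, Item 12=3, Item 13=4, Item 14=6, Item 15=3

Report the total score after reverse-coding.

65

Negatively keyed items use 8 − raw:
  item 4: 8 − 5 = 3
  item 6: 8 − 3 = 5
  item 13: 8 − 4 = 4
  item 15: 8 − 3 = 5
After reverse-coding: 3, 6, 7, 3, 4, 5, 7, 2, 4, 5, 1, 3, 4, 6, 5
Total = 3 + 6 + 7 + 3 + 4 + 5 + 7 + 2 + 4 + 5 + 1 + 3 + 4 + 6 + 5 = 65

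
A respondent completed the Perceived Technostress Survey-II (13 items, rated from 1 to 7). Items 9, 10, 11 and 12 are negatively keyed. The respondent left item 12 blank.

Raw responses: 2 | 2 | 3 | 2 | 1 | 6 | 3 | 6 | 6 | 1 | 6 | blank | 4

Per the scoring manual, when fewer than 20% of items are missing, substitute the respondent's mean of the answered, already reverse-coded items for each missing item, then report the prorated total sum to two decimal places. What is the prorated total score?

43.33

Reverse-coded (on a 1–7 scale, reversed = 8 − raw):
  item 9: 8 − 6 = 2
  item 10: 8 − 1 = 7
  item 11: 8 − 6 = 2
Completed scored items (12 of 13): 2, 2, 3, 2, 1, 6, 3, 6, 2, 7, 2, 4; sum = 40.
Person mean = 40 / 12 ≈ 3.3333
Prorated total = (40 / 12) × 13 = 43.33 (to 2 dp)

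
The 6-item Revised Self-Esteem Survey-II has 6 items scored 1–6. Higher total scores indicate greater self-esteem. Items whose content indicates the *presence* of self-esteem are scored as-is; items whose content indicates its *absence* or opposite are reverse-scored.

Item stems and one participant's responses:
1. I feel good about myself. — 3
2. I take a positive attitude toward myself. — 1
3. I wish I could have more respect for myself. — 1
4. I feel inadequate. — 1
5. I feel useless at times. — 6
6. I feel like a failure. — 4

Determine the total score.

Items 3, 4, 5, 6 describe the absence/opposite of self-esteem → reverse-score.
reverse-coded value = 7 − response.
  item 1: 3
  item 2: 1
  item 3: 7 − 1 = 6
  item 4: 7 − 1 = 6
  item 5: 7 − 6 = 1
  item 6: 7 − 4 = 3
Total = 3 + 1 + 6 + 6 + 1 + 3 = 20

20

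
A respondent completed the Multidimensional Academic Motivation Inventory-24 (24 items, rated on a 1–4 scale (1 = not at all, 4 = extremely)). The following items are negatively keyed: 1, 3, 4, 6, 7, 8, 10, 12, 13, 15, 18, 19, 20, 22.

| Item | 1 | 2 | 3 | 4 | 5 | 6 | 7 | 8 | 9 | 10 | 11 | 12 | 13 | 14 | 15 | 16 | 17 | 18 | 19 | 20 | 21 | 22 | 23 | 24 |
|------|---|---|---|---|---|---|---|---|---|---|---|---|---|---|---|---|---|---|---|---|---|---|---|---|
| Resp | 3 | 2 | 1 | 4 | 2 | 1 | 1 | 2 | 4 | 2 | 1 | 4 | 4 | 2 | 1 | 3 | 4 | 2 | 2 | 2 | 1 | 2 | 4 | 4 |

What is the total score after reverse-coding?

66

Reversing items 1, 3, 4, 6, 7, 8, 10, 12, 13, 15, 18, 19, 20 and 22 with 5 − raw:
Total = (5−3) + 2 + (5−1) + (5−4) + 2 + (5−1) + (5−1) + (5−2) + 4 + (5−2) + 1 + (5−4) + (5−4) + 2 + (5−1) + 3 + 4 + (5−2) + (5−2) + (5−2) + 1 + (5−2) + 4 + 4
      = 2 + 2 + 4 + 1 + 2 + 4 + 4 + 3 + 4 + 3 + 1 + 1 + 1 + 2 + 4 + 3 + 4 + 3 + 3 + 3 + 1 + 3 + 4 + 4 = 66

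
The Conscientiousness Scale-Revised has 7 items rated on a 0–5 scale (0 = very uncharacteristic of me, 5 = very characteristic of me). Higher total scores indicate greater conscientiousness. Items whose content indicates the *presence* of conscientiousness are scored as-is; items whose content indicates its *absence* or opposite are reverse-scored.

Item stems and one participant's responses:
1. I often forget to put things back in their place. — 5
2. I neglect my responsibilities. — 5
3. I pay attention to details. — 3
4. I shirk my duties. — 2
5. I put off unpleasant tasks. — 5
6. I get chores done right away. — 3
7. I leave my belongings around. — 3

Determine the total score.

11

Items 1, 2, 4, 5, 7 describe the absence/opposite of conscientiousness → reverse-score.
on a 0–5 scale, reversed = 5 − raw.
  item 1: 5 − 5 = 0
  item 2: 5 − 5 = 0
  item 3: 3
  item 4: 5 − 2 = 3
  item 5: 5 − 5 = 0
  item 6: 3
  item 7: 5 − 3 = 2
Total = 0 + 0 + 3 + 3 + 0 + 3 + 2 = 11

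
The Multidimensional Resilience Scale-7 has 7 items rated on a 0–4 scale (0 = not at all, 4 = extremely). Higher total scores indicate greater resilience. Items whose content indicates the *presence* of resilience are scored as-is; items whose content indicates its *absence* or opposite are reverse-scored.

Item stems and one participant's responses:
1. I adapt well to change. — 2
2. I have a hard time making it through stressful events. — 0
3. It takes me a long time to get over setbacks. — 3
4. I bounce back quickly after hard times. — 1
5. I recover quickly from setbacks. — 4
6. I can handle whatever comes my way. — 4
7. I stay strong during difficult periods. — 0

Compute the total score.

16

Items 2, 3 describe the absence/opposite of resilience → reverse-score.
reverse-coded value = 4 − response.
  item 1: 2
  item 2: 4 − 0 = 4
  item 3: 4 − 3 = 1
  item 4: 1
  item 5: 4
  item 6: 4
  item 7: 0
Total = 2 + 4 + 1 + 1 + 4 + 4 + 0 = 16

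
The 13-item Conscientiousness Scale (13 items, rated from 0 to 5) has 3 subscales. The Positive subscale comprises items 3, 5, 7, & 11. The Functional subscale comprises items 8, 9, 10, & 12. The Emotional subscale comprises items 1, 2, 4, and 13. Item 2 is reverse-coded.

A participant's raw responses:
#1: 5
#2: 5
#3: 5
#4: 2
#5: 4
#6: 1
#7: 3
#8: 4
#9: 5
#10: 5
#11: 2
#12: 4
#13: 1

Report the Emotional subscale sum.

Emotional items: 1, 2, 4, 13.
Of these, item 2 is reverse-coded; on a 0–5 scale, reversed = 5 − raw.
  item 1: 5
  item 2: 5 − 5 = 0
  item 4: 2
  item 13: 1
Sum = 5 + 0 + 2 + 1 = 8

8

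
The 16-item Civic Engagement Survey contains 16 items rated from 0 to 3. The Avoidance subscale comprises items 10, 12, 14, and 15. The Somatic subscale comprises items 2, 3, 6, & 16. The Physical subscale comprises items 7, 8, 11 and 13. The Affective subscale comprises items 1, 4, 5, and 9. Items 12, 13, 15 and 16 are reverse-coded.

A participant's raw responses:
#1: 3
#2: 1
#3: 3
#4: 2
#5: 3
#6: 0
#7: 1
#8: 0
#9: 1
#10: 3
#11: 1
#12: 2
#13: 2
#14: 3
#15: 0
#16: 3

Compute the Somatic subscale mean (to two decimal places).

Somatic items: 2, 3, 6, 16.
Of these, item 16 is reverse-coded; reversed = (0+3) − raw = 3 − raw.
  item 2: 1
  item 3: 3
  item 6: 0
  item 16: 3 − 3 = 0
Sum = 1 + 3 + 0 + 0 = 4
Mean = 4 / 4 = 1.00

1.00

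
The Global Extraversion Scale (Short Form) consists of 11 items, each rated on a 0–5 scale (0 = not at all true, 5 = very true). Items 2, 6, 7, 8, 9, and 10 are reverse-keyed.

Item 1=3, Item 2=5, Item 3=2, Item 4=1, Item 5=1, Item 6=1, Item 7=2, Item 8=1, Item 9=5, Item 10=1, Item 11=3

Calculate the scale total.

Apply reverse scoring (reversed = (0+5) − raw = 5 − raw):
  item 2: 5 − 5 = 0
  item 6: 5 − 1 = 4
  item 7: 5 − 2 = 3
  item 8: 5 − 1 = 4
  item 9: 5 − 5 = 0
  item 10: 5 − 1 = 4
Scored items: 3, 0, 2, 1, 1, 4, 3, 4, 0, 4, 3
Total = 3 + 0 + 2 + 1 + 1 + 4 + 3 + 4 + 0 + 4 + 3 = 25

25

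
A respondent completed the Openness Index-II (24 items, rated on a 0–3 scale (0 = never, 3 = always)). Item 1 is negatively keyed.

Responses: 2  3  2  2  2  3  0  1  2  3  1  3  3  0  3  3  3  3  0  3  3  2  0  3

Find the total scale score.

Reverse-coded items (reverse-coded value = 3 − response):
  item 1: 3 − 2 = 1
Scored items: 1, 3, 2, 2, 2, 3, 0, 1, 2, 3, 1, 3, 3, 0, 3, 3, 3, 3, 0, 3, 3, 2, 0, 3
Total = 1 + 3 + 2 + 2 + 2 + 3 + 0 + 1 + 2 + 3 + 1 + 3 + 3 + 0 + 3 + 3 + 3 + 3 + 0 + 3 + 3 + 2 + 0 + 3 = 49

49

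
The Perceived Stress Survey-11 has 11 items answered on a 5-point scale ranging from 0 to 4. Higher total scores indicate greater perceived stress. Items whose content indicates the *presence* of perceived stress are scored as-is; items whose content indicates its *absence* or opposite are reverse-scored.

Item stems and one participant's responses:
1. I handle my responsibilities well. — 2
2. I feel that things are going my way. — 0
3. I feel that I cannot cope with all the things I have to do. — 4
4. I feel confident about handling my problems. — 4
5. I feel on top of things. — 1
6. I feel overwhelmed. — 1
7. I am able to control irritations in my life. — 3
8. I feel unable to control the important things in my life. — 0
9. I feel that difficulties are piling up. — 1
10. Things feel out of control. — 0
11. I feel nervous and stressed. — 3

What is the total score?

Items 1, 2, 4, 5, 7 describe the absence/opposite of perceived stress → reverse-score.
reversed = (0+4) − raw = 4 − raw.
  item 1: 4 − 2 = 2
  item 2: 4 − 0 = 4
  item 3: 4
  item 4: 4 − 4 = 0
  item 5: 4 − 1 = 3
  item 6: 1
  item 7: 4 − 3 = 1
  item 8: 0
  item 9: 1
  item 10: 0
  item 11: 3
Total = 2 + 4 + 4 + 0 + 3 + 1 + 1 + 0 + 1 + 0 + 3 = 19

19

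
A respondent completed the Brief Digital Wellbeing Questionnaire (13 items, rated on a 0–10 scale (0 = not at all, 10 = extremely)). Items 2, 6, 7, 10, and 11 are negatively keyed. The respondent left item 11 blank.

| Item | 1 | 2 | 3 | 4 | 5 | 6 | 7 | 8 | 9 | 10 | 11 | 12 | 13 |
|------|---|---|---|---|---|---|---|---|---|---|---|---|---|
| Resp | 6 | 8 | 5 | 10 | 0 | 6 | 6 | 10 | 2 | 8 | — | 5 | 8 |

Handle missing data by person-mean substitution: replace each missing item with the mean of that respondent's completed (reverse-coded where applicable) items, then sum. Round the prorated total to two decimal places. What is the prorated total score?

62.83

Reverse-coded (reversed = (0+10) − raw = 10 − raw):
  item 2: 10 − 8 = 2
  item 6: 10 − 6 = 4
  item 7: 10 − 6 = 4
  item 10: 10 − 8 = 2
Completed scored items (12 of 13): 6, 2, 5, 10, 0, 4, 4, 10, 2, 2, 5, 8; sum = 58.
Person mean = 58 / 12 ≈ 4.8333
Prorated total = (58 / 12) × 13 = 62.83 (to 2 dp)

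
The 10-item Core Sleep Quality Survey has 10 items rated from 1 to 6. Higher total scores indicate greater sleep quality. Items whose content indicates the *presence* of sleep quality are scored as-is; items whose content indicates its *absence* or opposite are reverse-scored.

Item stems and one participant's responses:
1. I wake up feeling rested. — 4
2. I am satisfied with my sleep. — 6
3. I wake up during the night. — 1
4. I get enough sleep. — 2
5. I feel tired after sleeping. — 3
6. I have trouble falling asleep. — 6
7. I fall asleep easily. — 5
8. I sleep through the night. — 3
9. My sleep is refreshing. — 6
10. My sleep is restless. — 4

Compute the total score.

40

Items 3, 5, 6, 10 describe the absence/opposite of sleep quality → reverse-score.
reversed = (1+6) − raw = 7 − raw.
  item 1: 4
  item 2: 6
  item 3: 7 − 1 = 6
  item 4: 2
  item 5: 7 − 3 = 4
  item 6: 7 − 6 = 1
  item 7: 5
  item 8: 3
  item 9: 6
  item 10: 7 − 4 = 3
Total = 4 + 6 + 6 + 2 + 4 + 1 + 5 + 3 + 6 + 3 = 40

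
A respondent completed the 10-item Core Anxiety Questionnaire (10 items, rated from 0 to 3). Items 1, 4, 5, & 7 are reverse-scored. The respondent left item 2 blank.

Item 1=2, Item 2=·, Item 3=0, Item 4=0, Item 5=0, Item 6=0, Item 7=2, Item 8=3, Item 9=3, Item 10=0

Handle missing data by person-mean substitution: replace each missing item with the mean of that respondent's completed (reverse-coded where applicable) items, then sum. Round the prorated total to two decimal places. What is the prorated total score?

Reverse-coded (reversed = (0+3) − raw = 3 − raw):
  item 1: 3 − 2 = 1
  item 4: 3 − 0 = 3
  item 5: 3 − 0 = 3
  item 7: 3 − 2 = 1
Completed scored items (9 of 10): 1, 0, 3, 3, 0, 1, 3, 3, 0; sum = 14.
Person mean = 14 / 9 ≈ 1.5556
Prorated total = (14 / 9) × 10 = 15.56 (to 2 dp)

15.56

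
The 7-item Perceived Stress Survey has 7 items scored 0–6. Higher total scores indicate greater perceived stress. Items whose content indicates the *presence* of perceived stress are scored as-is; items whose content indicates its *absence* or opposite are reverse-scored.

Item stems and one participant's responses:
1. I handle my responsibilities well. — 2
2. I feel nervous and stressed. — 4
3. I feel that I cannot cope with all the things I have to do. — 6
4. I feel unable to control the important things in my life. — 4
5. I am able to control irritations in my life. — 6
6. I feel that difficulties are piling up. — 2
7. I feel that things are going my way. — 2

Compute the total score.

24

Items 1, 5, 7 describe the absence/opposite of perceived stress → reverse-score.
reverse-coded value = 6 − response.
  item 1: 6 − 2 = 4
  item 2: 4
  item 3: 6
  item 4: 4
  item 5: 6 − 6 = 0
  item 6: 2
  item 7: 6 − 2 = 4
Total = 4 + 4 + 6 + 4 + 0 + 2 + 4 = 24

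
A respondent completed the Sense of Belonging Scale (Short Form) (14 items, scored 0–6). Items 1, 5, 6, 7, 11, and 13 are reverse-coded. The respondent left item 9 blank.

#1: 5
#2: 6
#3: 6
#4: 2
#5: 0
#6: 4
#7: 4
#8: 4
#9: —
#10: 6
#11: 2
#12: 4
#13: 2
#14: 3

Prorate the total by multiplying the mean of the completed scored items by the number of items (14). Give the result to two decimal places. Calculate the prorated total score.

53.85

Reverse-coded (reversed = (0+6) − raw = 6 − raw):
  item 1: 6 − 5 = 1
  item 5: 6 − 0 = 6
  item 6: 6 − 4 = 2
  item 7: 6 − 4 = 2
  item 11: 6 − 2 = 4
  item 13: 6 − 2 = 4
Completed scored items (13 of 14): 1, 6, 6, 2, 6, 2, 2, 4, 6, 4, 4, 4, 3; sum = 50.
Person mean = 50 / 13 ≈ 3.8462
Prorated total = (50 / 13) × 14 = 53.85 (to 2 dp)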